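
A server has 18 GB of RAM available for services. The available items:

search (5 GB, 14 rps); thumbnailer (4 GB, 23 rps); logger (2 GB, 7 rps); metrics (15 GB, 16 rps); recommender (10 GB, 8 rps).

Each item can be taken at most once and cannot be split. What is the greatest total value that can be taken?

This is a 0/1 knapsack; check combinations near the capacity.
- search+thumbnailer+logger: memory 5+4+2=11, value 14+23+7=44
- thumbnailer+logger+recommender: memory 4+2+10=16, value 23+7+8=38
- search+thumbnailer: memory 5+4=9, value 14+23=37
- thumbnailer+recommender: memory 4+10=14, value 23+8=31
- thumbnailer+logger: memory 4+2=6, value 23+7=30
Best: 44 rps.

44 rps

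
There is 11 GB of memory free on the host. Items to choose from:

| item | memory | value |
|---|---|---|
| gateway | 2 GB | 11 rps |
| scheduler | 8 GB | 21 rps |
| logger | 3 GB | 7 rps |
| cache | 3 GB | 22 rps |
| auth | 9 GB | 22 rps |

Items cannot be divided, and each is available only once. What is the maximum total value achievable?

43 rps

Check high-value combinations within 11 GB:
- scheduler+cache: memory 8+3=11, value 21+22=43
- gateway+logger+cache: memory 2+3+3=8, value 11+7+22=40
- gateway+cache: memory 2+3=5, value 11+22=33
- gateway+auth: memory 2+9=11, value 11+22=33
- gateway+scheduler: memory 2+8=10, value 11+21=32
Best: 43 rps.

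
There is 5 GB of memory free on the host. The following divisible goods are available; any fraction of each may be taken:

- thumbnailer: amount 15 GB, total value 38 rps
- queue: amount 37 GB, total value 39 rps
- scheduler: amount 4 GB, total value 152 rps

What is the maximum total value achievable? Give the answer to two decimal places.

154.53

Take in order of value per unit:
- scheduler (152/4 per unit): all 4 → value 152, running total 152.00
- thumbnailer (38/15 per unit): 1 of 15 → value 1×38/15 = 2.5333, running total 154.53
Total 154.53.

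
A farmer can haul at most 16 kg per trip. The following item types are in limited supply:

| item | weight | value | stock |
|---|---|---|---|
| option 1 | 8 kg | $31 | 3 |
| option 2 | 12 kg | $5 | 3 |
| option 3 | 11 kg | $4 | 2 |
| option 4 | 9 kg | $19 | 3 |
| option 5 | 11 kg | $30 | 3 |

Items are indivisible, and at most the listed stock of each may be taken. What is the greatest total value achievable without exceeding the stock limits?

Best selections within weight 16 and stock limits:
- 2×option 1: weight 16, value 62
- 1×option 1: weight 8, value 31
Best: $62.

$62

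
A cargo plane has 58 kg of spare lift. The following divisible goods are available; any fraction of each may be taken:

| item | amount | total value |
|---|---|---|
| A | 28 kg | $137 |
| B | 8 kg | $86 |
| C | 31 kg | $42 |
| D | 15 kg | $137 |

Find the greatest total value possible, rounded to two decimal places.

369.48

Take in order of value per unit:
- B (86/8 per unit): all 8 → value 86, running total 86.00
- D (137/15 per unit): all 15 → value 137, running total 223.00
- A (137/28 per unit): all 28 → value 137, running total 360.00
- C (42/31 per unit): 7 of 31 → value 7×42/31 = 9.4839, running total 369.48
Total 369.48.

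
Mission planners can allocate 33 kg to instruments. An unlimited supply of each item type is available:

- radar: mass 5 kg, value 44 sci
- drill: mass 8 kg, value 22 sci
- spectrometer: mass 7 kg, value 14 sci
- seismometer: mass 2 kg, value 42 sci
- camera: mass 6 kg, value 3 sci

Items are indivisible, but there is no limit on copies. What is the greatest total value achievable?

672 sci

Best value-per-unit is seismometer at 42/2, and filling with it alone uses mass 16×2=32. No mix of the others beats 16×42 = 672.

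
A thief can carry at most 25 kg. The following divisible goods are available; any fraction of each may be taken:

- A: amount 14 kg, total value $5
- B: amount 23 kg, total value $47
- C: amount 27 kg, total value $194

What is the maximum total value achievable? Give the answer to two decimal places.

Take in order of value per unit:
- C (194/27 per unit): 25 of 27 → value 25×194/27 = 179.6296, running total 179.63
Total 179.63.

179.63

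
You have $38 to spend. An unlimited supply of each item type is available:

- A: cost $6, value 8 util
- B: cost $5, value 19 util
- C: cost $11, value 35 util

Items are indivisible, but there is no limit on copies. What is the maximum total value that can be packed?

Best value-per-unit is B at 19/5, and filling with it alone uses cost 7×5=35. No mix of the others beats 7×19 = 133.

133 util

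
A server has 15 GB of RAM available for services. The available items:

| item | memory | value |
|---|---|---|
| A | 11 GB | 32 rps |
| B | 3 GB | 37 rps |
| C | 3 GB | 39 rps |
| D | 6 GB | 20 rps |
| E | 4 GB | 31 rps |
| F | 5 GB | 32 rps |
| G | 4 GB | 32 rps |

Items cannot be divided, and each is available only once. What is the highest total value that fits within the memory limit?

This is a 0/1 knapsack; check combinations near the capacity.
- B+C+F+G: memory 3+3+5+4=15, value 37+39+32+32=140
- B+C+E+G: memory 3+3+4+4=14, value 37+39+31+32=139
- B+C+E+F: memory 3+3+4+5=15, value 37+39+31+32=139
- B+C+G: memory 3+3+4=10, value 37+39+32=108
Best: 140 rps.

140 rps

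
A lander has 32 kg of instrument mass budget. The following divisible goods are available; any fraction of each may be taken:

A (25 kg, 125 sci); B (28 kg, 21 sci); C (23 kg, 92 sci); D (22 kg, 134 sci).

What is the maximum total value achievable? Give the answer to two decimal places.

184.00

Take in order of value per unit:
- D (134/22 per unit): all 22 → value 134, running total 134.00
- A (125/25 per unit): 10 of 25 → value 10×125/25 = 50.0000, running total 184.00
Total 184.00.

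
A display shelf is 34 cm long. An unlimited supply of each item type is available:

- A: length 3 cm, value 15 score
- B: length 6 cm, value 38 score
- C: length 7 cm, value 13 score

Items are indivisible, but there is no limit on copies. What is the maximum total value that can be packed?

205 score

Best value-per-unit is B at 38/6; filling with it alone gives 5×38 = 190.
Optimal mix: 1×A + 5×B → length 33, value 205.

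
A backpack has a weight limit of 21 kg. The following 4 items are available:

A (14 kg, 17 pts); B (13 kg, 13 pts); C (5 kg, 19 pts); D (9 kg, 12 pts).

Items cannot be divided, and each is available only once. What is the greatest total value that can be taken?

Check high-value combinations within 21 kg:
- A+C: weight 14+5=19, value 17+19=36
- B+C: weight 13+5=18, value 13+19=32
- C+D: weight 5+9=14, value 19+12=31
- C: weight 5, value 19
- A: weight 14, value 17
Best: 36 pts.

36 pts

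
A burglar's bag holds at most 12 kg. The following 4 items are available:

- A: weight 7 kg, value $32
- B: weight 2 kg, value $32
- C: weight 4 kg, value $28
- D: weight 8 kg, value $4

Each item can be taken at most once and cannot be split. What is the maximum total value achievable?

This is a 0/1 knapsack; check combinations near the capacity.
- A+B: weight 7+2=9, value 32+32=64
- B+C: weight 2+4=6, value 32+28=60
- A+C: weight 7+4=11, value 32+28=60
- B+D: weight 2+8=10, value 32+4=36
Best: $64.

$64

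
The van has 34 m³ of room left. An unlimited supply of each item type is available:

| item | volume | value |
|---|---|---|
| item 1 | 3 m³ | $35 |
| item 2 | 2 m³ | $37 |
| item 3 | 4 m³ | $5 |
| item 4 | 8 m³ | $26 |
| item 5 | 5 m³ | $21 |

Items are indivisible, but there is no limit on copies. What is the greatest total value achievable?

$629

Best value-per-unit is item 2 at 37/2, and filling with it alone uses volume 17×2=34. No mix of the others beats 17×37 = 629.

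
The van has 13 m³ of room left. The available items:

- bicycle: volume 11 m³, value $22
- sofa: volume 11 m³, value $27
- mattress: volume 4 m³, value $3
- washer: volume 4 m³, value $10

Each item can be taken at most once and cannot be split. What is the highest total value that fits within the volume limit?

This is a 0/1 knapsack; check combinations near the capacity.
- sofa: volume 11, value 27
- bicycle: volume 11, value 22
- mattress+washer: volume 4+4=8, value 3+10=13
Best: $27.

$27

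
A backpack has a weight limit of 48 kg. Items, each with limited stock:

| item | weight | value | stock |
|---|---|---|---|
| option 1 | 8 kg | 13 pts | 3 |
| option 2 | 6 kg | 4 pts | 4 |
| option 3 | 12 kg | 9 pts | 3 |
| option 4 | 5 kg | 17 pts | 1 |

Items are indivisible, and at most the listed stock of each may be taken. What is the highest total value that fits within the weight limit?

Top feasible selections:
- 3×option 1 + 1×option 2 + 1×option 3 + 1×option 4: weight 47, value 69
- 3×option 1 + 3×option 2 + 1×option 4: weight 47, value 68
Best: 69 pts.

69 pts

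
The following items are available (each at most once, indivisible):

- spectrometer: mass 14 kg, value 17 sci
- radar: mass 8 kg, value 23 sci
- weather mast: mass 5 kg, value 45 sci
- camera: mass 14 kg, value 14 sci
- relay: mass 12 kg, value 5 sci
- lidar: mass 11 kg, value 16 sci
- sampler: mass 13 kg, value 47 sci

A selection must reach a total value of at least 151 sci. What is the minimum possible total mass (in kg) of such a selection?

Subsets with value ≥ 151, sorted by total mass:
- spectrometer+radar+weather mast+relay+lidar+sampler: mass 63, value 153
- spectrometer+radar+weather mast+camera+lidar+sampler: mass 65, value 162
- spectrometer+radar+weather mast+camera+relay+sampler: mass 66, value 151
- spectrometer+radar+weather mast+camera+relay+lidar+sampler: mass 77, value 167
Minimum mass: 63 kg.

63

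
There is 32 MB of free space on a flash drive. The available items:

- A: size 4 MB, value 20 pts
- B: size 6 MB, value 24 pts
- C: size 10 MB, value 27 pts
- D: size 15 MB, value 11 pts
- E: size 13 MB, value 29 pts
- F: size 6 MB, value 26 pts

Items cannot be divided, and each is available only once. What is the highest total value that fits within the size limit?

Check high-value combinations within 32 MB:
- A+B+E+F: size 4+6+13+6=29, value 20+24+29+26=99
- A+B+C+F: size 4+6+10+6=26, value 20+24+27+26=97
- C+E+F: size 10+13+6=29, value 27+29+26=82
- A+B+D+F: size 4+6+15+6=31, value 20+24+11+26=81
Best: 99 pts.

99 pts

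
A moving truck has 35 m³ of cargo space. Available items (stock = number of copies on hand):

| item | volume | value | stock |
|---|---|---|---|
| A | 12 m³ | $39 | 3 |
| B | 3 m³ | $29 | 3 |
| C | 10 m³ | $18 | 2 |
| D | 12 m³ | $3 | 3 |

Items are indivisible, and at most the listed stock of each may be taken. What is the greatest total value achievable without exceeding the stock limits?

Best selections within volume 35 and stock limits:
- 2×A + 3×B: volume 33, value 165
- 1×A + 3×B + 1×C: volume 31, value 144
Best: $165.

$165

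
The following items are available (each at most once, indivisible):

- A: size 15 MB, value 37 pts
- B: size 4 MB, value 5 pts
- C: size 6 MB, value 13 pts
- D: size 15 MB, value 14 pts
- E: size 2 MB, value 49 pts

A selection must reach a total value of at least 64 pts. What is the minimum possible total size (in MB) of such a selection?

Subsets with value ≥ 64, sorted by total size:
- B+C+E: size 12, value 67
- A+E: size 17, value 86
- A+B+E: size 21, value 91
- B+D+E: size 21, value 68
Minimum size: 12 MB.

12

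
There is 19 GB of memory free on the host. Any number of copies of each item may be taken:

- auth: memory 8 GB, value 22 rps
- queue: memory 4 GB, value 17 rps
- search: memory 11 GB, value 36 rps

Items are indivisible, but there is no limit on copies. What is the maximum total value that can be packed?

70 rps

Best value-per-unit is queue at 17/4; filling with it alone gives 4×17 = 68.
Optimal mix: 2×queue + 1×search → memory 19, value 70.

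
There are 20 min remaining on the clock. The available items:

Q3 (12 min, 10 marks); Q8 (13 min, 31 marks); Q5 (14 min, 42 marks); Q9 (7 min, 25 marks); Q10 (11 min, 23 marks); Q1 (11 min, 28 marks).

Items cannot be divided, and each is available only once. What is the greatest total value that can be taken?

56 marks

Check high-value combinations within 20 min:
- Q8+Q9: time 13+7=20, value 31+25=56
- Q9+Q1: time 7+11=18, value 25+28=53
- Q9+Q10: time 7+11=18, value 25+23=48
Best: 56 marks.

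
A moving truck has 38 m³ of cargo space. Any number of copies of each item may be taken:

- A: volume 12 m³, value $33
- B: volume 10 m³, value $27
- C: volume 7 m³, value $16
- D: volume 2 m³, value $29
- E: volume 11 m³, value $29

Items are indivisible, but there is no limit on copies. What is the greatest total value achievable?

Best value-per-unit is D at 29/2, and filling with it alone uses volume 19×2=38. No mix of the others beats 19×29 = 551.

$551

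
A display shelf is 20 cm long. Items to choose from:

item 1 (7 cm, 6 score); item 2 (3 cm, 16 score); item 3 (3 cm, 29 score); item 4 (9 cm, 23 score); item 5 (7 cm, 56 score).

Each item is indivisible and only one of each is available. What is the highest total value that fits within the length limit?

This is a 0/1 knapsack; check combinations near the capacity.
- item 3+item 4+item 5: length 3+9+7=19, value 29+23+56=108
- item 1+item 2+item 3+item 5: length 7+3+3+7=20, value 6+16+29+56=107
- item 2+item 3+item 5: length 3+3+7=13, value 16+29+56=101
Best: 108 score.

108 score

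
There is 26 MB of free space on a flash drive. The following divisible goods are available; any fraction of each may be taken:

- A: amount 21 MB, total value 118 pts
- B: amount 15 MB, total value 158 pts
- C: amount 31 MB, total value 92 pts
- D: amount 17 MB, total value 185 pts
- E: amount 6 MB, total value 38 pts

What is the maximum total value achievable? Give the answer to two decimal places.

Take in order of value per unit:
- D (185/17 per unit): all 17 → value 185, running total 185.00
- B (158/15 per unit): 9 of 15 → value 9×158/15 = 94.8000, running total 279.80
Total 279.80.

279.80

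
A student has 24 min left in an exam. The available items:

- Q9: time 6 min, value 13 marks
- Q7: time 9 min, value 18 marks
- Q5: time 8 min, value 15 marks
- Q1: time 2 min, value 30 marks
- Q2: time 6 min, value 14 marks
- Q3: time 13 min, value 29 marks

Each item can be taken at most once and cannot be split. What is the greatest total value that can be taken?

77 marks

Check high-value combinations within 24 min:
- Q7+Q1+Q3: time 9+2+13=24, value 18+30+29=77
- Q9+Q7+Q1+Q2: time 6+9+2+6=23, value 13+18+30+14=75
- Q5+Q1+Q3: time 8+2+13=23, value 15+30+29=74
- Q1+Q2+Q3: time 2+6+13=21, value 30+14+29=73
Best: 77 marks.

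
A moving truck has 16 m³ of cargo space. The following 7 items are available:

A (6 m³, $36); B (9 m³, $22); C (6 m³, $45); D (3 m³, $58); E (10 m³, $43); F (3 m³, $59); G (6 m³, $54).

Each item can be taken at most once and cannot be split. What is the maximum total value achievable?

$171

Check high-value combinations within 16 m³:
- D+F+G: volume 3+3+6=12, value 58+59+54=171
- C+D+F: volume 6+3+3=12, value 45+58+59=162
- D+E+F: volume 3+10+3=16, value 58+43+59=160
Best: $171.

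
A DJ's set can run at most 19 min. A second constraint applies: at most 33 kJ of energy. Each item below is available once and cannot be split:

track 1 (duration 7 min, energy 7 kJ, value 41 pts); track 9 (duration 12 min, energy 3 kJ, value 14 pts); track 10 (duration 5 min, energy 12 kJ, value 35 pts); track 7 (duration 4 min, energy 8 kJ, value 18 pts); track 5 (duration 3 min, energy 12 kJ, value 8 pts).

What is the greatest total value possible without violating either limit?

Feasible sets respecting both limits:
- track 1+track 10+track 7: duration 16, energy 27, value 94
- track 1+track 10+track 5: duration 15, energy 31, value 84
- track 1+track 10: duration 12, energy 19, value 76
Best: 94 pts.

94 pts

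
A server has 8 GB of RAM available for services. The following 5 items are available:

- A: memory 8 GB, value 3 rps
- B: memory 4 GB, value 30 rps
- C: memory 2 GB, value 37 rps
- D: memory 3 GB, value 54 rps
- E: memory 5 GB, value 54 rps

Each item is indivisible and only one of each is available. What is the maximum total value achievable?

108 rps

Check high-value combinations within 8 GB:
- D+E: memory 3+5=8, value 54+54=108
- C+D: memory 2+3=5, value 37+54=91
- C+E: memory 2+5=7, value 37+54=91
Best: 108 rps.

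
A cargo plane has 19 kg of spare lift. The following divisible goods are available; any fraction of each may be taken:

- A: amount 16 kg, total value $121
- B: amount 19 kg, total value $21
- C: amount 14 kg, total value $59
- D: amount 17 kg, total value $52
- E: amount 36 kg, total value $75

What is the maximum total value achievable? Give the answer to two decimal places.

Take in order of value per unit:
- A (121/16 per unit): all 16 → value 121, running total 121.00
- C (59/14 per unit): 3 of 14 → value 3×59/14 = 12.6429, running total 133.64
Total 133.64.

133.64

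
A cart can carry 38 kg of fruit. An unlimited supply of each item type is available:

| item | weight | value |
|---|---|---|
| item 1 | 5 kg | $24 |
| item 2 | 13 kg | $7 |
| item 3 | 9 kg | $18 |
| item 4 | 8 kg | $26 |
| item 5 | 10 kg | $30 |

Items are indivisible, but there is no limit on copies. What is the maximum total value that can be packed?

$170

Best value-per-unit is item 1 at 24/5; filling with it alone gives 7×24 = 168.
Optimal mix: 6×item 1 + 1×item 4 → weight 38, value 170.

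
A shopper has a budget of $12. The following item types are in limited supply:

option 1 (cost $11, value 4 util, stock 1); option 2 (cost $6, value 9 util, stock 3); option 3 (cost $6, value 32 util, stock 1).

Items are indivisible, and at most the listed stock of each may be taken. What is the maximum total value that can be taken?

Top feasible selections:
- 1×option 2 + 1×option 3: cost 12, value 41
- 1×option 3: cost 6, value 32
Best: 41 util.

41 util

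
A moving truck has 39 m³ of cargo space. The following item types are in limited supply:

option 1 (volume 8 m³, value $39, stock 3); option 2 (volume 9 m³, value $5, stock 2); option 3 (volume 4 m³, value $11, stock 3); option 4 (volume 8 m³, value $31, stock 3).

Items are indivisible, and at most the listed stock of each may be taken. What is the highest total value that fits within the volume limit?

$159

Best selections within volume 39 and stock limits:
- 3×option 1 + 1×option 3 + 1×option 4: volume 36, value 159
- 2×option 1 + 1×option 3 + 2×option 4: volume 36, value 151
- 3×option 1 + 3×option 3: volume 36, value 150
Best: $159.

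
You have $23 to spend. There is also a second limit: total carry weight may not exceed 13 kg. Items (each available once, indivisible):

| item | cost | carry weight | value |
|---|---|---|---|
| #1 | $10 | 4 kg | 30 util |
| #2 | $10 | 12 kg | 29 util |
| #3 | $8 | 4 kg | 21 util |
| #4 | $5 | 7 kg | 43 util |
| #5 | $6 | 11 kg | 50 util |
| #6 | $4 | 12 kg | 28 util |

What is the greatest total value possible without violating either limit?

Feasible sets respecting both limits:
- #1+#4: cost 15, carry weight 11, value 73
- #3+#4: cost 13, carry weight 11, value 64
- #1+#3: cost 18, carry weight 8, value 51
Best: 73 util.

73 util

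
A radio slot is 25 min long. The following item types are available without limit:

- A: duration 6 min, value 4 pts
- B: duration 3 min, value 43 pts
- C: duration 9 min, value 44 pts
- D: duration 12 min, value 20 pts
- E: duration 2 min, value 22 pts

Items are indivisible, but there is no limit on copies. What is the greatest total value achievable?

Best value-per-unit is B at 43/3; filling with it alone gives 8×43 = 344.
Optimal mix: 7×B + 2×E → duration 25, value 345.

345 pts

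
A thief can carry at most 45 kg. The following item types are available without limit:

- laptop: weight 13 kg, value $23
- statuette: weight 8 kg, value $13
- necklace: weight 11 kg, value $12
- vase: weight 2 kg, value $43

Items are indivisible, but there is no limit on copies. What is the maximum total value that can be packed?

Best value-per-unit is vase at 43/2, and filling with it alone uses weight 22×2=44. No mix of the others beats 22×43 = 946.

$946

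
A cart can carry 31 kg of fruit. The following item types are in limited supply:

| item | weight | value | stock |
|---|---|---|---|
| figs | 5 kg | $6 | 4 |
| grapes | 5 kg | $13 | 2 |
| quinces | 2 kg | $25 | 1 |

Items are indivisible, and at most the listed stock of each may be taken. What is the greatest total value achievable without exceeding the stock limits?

$69

Top feasible selections:
- 3×figs + 2×grapes + 1×quinces: weight 27, value 69
- 2×figs + 2×grapes + 1×quinces: weight 22, value 63
Best: $69.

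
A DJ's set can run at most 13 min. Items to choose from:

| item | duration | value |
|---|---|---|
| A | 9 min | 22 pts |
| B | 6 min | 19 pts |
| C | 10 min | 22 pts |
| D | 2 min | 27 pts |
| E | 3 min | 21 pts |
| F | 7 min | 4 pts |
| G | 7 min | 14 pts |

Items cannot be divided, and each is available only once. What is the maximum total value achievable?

67 pts

Check high-value combinations within 13 min:
- B+D+E: duration 6+2+3=11, value 19+27+21=67
- D+E+G: duration 2+3+7=12, value 27+21+14=62
- D+E+F: duration 2+3+7=12, value 27+21+4=52
- A+D: duration 9+2=11, value 22+27=49
- C+D: duration 10+2=12, value 22+27=49
Best: 67 pts.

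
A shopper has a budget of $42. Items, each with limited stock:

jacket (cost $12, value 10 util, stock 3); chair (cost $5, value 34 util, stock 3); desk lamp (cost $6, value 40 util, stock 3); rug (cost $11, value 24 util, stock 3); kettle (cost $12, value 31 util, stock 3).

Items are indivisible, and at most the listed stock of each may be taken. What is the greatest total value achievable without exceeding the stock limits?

Best selections within cost 42 and stock limits:
- 3×chair + 3×desk lamp: cost 33, value 222
- 2×chair + 3×desk lamp + 1×kettle: cost 40, value 219
- 3×chair + 2×desk lamp + 1×kettle: cost 39, value 213
- 2×chair + 3×desk lamp + 1×rug: cost 39, value 212
Best: 222 util.

222 util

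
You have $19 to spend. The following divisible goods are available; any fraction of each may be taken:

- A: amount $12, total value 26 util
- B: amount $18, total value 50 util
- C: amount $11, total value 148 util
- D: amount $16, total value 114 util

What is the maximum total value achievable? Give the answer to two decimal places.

205.00

Take in order of value per unit:
- C (148/11 per unit): all 11 → value 148, running total 148.00
- D (114/16 per unit): 8 of 16 → value 8×114/16 = 57.0000, running total 205.00
Total 205.00.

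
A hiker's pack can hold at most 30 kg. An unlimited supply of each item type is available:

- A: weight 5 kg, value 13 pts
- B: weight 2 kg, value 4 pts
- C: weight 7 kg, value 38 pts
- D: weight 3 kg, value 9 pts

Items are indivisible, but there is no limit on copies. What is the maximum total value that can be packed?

Best value-per-unit is C at 38/7; filling with it alone gives 4×38 = 152.
Optimal mix: 1×B + 4×C → weight 30, value 156.

156 pts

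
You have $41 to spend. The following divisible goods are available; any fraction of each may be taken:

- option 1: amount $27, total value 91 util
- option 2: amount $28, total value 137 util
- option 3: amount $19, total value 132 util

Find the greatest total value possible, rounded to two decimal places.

239.64

Take in order of value per unit:
- option 3 (132/19 per unit): all 19 → value 132, running total 132.00
- option 2 (137/28 per unit): 22 of 28 → value 22×137/28 = 107.6429, running total 239.64
Total 239.64.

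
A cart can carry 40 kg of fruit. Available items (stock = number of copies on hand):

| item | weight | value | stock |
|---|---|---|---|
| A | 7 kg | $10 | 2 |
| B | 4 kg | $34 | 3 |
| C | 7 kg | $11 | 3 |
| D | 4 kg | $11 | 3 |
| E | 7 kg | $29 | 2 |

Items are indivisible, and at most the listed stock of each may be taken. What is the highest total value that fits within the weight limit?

Top feasible selections:
- 3×B + 3×D + 2×E: weight 38, value 193
- 3×B + 2×D + 2×E: weight 34, value 182
Best: $193.

$193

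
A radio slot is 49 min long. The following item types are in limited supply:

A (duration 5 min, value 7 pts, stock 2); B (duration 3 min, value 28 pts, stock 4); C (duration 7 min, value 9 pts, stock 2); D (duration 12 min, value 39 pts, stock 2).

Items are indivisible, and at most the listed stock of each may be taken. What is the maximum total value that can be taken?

206 pts

Best selections within duration 49 and stock limits:
- 1×A + 4×B + 1×C + 2×D: duration 48, value 206
- 2×A + 4×B + 2×D: duration 46, value 204
- 4×B + 1×C + 2×D: duration 43, value 199
Best: 206 pts.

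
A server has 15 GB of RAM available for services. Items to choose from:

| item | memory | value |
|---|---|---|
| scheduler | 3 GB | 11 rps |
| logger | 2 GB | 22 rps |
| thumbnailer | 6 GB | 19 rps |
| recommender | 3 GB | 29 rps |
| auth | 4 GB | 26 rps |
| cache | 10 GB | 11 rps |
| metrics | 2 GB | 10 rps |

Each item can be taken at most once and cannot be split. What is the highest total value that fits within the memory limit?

Check high-value combinations within 15 GB:
- scheduler+logger+recommender+auth+metrics: memory 3+2+3+4+2=14, value 11+22+29+26+10=98
- logger+thumbnailer+recommender+auth: memory 2+6+3+4=15, value 22+19+29+26=96
- scheduler+logger+recommender+auth: memory 3+2+3+4=12, value 11+22+29+26=88
- logger+recommender+auth+metrics: memory 2+3+4+2=11, value 22+29+26+10=87
- thumbnailer+recommender+auth+metrics: memory 6+3+4+2=15, value 19+29+26+10=84
Best: 98 rps.

98 rps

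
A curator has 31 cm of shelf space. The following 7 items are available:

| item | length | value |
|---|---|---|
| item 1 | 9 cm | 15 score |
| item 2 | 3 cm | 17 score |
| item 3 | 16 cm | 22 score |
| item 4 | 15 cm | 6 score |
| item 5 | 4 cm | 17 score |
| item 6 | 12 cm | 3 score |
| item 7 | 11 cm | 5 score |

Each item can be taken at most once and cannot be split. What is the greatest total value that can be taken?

Check high-value combinations within 31 cm:
- item 2+item 3+item 5: length 3+16+4=23, value 17+22+17=56
- item 1+item 2+item 4+item 5: length 9+3+15+4=31, value 15+17+6+17=55
- item 1+item 2+item 5+item 7: length 9+3+4+11=27, value 15+17+17+5=54
- item 1+item 2+item 3: length 9+3+16=28, value 15+17+22=54
- item 1+item 3+item 5: length 9+16+4=29, value 15+22+17=54
Best: 56 score.

56 score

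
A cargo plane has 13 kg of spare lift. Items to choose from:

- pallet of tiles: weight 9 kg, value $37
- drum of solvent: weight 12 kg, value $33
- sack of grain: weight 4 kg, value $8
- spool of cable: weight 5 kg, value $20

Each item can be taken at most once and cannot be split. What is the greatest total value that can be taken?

$45

Check high-value combinations within 13 kg:
- pallet of tiles+sack of grain: weight 9+4=13, value 37+8=45
- pallet of tiles: weight 9, value 37
- drum of solvent: weight 12, value 33
- sack of grain+spool of cable: weight 4+5=9, value 8+20=28
Best: $45.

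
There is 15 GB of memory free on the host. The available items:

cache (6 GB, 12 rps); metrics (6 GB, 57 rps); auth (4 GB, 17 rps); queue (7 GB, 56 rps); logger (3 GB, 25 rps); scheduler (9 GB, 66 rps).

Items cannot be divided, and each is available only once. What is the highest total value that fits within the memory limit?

Check high-value combinations within 15 GB:
- metrics+scheduler: memory 6+9=15, value 57+66=123
- metrics+queue: memory 6+7=13, value 57+56=113
- metrics+auth+logger: memory 6+4+3=13, value 57+17+25=99
Best: 123 rps.

123 rps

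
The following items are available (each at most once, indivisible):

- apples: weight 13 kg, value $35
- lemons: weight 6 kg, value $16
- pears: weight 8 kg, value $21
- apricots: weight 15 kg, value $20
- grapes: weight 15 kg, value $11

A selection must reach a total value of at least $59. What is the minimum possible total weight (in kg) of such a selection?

27

Subsets with value ≥ 59, sorted by total weight:
- apples+lemons+pears: weight 27, value 72
- apples+lemons+apricots: weight 34, value 71
- apples+lemons+grapes: weight 34, value 62
Minimum weight: 27 kg.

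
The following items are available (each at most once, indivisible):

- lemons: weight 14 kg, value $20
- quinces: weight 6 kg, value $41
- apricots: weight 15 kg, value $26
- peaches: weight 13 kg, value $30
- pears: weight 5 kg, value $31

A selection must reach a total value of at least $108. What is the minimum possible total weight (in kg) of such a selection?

38

Subsets with value ≥ 108, sorted by total weight:
- lemons+quinces+peaches+pears: weight 38, value 122
- quinces+apricots+peaches+pears: weight 39, value 128
Minimum weight: 38 kg.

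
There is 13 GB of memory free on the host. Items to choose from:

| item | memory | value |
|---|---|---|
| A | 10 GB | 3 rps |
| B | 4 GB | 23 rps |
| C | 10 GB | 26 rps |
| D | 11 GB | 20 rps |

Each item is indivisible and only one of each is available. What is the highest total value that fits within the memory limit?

Check high-value combinations within 13 GB:
- C: memory 10, value 26
- B: memory 4, value 23
- D: memory 11, value 20
- A: memory 10, value 3
Best: 26 rps.

26 rps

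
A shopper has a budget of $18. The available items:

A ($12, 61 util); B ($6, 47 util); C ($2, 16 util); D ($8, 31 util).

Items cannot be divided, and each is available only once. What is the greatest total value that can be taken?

108 util

This is a 0/1 knapsack; check combinations near the capacity.
- A+B: cost 12+6=18, value 61+47=108
- B+C+D: cost 6+2+8=16, value 47+16+31=94
- B+D: cost 6+8=14, value 47+31=78
Best: 108 util.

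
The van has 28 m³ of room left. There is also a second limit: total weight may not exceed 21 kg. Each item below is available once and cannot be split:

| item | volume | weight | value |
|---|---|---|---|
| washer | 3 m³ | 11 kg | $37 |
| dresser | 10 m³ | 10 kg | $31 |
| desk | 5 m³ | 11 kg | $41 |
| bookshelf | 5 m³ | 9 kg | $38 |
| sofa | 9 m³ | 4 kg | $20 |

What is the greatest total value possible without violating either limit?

$79

Feasible sets respecting both limits:
- desk+bookshelf: volume 10, weight 20, value 79
- washer+bookshelf: volume 8, weight 20, value 75
- dresser+desk: volume 15, weight 21, value 72
- dresser+bookshelf: volume 15, weight 19, value 69
Best: $79.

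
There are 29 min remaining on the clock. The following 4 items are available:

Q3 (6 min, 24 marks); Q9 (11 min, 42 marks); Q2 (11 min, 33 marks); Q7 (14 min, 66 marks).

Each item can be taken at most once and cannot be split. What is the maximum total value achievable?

108 marks

Check high-value combinations within 29 min:
- Q9+Q7: time 11+14=25, value 42+66=108
- Q2+Q7: time 11+14=25, value 33+66=99
- Q3+Q9+Q2: time 6+11+11=28, value 24+42+33=99
Best: 108 marks.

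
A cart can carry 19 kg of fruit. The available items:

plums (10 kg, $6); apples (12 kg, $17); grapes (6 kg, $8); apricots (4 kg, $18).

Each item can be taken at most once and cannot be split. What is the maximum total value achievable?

This is a 0/1 knapsack; check combinations near the capacity.
- apples+apricots: weight 12+4=16, value 17+18=35
- grapes+apricots: weight 6+4=10, value 8+18=26
- apples+grapes: weight 12+6=18, value 17+8=25
- plums+apricots: weight 10+4=14, value 6+18=24
Best: $35.

$35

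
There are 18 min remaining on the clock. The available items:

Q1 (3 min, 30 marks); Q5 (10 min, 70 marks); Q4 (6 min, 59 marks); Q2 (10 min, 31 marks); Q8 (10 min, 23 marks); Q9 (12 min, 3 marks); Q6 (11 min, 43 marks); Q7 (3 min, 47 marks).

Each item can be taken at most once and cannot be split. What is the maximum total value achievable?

147 marks

This is a 0/1 knapsack; check combinations near the capacity.
- Q1+Q5+Q7: time 3+10+3=16, value 30+70+47=147
- Q1+Q4+Q7: time 3+6+3=12, value 30+59+47=136
- Q5+Q4: time 10+6=16, value 70+59=129
- Q1+Q6+Q7: time 3+11+3=17, value 30+43+47=120
- Q5+Q7: time 10+3=13, value 70+47=117
Best: 147 marks.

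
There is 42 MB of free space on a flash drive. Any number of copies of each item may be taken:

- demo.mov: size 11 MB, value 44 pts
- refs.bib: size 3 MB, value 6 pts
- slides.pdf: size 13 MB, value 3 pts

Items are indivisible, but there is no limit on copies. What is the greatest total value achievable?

150 pts

Best value-per-unit is demo.mov at 44/11; filling with it alone gives 3×44 = 132.
Optimal mix: 3×demo.mov + 3×refs.bib → size 42, value 150.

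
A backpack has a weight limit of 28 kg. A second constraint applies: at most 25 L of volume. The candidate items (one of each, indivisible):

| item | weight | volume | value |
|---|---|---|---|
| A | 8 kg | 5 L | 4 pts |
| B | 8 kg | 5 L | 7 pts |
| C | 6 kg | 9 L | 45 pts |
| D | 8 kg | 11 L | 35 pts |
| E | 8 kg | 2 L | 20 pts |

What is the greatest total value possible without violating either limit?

Feasible sets respecting both limits:
- C+D+E: weight 22, volume 22, value 100
- B+C+D: weight 22, volume 25, value 87
- A+C+D: weight 22, volume 25, value 84
Best: 100 pts.

100 pts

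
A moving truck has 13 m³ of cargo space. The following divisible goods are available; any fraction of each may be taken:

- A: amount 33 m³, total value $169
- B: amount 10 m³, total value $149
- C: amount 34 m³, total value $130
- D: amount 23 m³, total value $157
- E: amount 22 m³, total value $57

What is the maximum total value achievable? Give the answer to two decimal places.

Take in order of value per unit:
- B (149/10 per unit): all 10 → value 149, running total 149.00
- D (157/23 per unit): 3 of 23 → value 3×157/23 = 20.4783, running total 169.48
Total 169.48.

169.48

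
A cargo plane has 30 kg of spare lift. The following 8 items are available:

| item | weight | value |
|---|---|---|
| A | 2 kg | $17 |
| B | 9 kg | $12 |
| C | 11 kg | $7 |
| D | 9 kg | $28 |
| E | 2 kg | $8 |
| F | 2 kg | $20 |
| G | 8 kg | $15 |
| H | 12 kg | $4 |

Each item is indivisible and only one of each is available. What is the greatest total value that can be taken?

$92

Check high-value combinations within 30 kg:
- A+B+D+F+G: weight 2+9+9+2+8=30, value 17+12+28+20+15=92
- A+D+E+F+G: weight 2+9+2+2+8=23, value 17+28+8+20+15=88
- A+B+D+E+F: weight 2+9+9+2+2=24, value 17+12+28+8+20=85
- B+D+E+F+G: weight 9+9+2+2+8=30, value 12+28+8+20+15=83
- A+D+F+G: weight 2+9+2+8=21, value 17+28+20+15=80
Best: $92.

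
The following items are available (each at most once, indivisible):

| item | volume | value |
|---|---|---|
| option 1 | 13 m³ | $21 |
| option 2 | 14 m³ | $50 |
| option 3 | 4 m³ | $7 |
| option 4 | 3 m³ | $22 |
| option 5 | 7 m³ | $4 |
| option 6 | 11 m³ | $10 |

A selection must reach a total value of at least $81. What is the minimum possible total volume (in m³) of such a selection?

28

Subsets with value ≥ 81, sorted by total volume:
- option 2+option 3+option 4+option 5: volume 28, value 83
- option 2+option 4+option 6: volume 28, value 82
Minimum volume: 28 m³.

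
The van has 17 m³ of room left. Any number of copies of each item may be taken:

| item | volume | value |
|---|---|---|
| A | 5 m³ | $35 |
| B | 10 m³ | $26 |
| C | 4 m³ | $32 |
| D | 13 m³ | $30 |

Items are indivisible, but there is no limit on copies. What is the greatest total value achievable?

$131

Best value-per-unit is C at 32/4; filling with it alone gives 4×32 = 128.
Optimal mix: 1×A + 3×C → volume 17, value 131.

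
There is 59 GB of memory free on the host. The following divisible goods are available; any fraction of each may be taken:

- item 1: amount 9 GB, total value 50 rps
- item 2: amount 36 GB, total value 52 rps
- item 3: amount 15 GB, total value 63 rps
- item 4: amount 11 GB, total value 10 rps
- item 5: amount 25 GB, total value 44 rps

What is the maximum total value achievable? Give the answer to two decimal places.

171.44

Take in order of value per unit:
- item 1 (50/9 per unit): all 9 → value 50, running total 50.00
- item 3 (63/15 per unit): all 15 → value 63, running total 113.00
- item 5 (44/25 per unit): all 25 → value 44, running total 157.00
- item 2 (52/36 per unit): 10 of 36 → value 10×52/36 = 14.4444, running total 171.44
Total 171.44.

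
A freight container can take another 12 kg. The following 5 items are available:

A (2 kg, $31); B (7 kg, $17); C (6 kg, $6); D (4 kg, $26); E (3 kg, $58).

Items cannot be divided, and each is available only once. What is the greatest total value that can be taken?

$115

Check high-value combinations within 12 kg:
- A+D+E: weight 2+4+3=9, value 31+26+58=115
- A+B+E: weight 2+7+3=12, value 31+17+58=106
- A+C+E: weight 2+6+3=11, value 31+6+58=95
Best: $115.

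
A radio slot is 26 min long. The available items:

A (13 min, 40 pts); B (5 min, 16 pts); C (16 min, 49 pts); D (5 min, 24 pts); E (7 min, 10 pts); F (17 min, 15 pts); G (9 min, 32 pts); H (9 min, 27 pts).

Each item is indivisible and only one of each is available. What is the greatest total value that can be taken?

89 pts

Check high-value combinations within 26 min:
- B+C+D: duration 5+16+5=26, value 16+49+24=89
- D+G+H: duration 5+9+9=23, value 24+32+27=83
- B+D+E+G: duration 5+5+7+9=26, value 16+24+10+32=82
Best: 89 pts.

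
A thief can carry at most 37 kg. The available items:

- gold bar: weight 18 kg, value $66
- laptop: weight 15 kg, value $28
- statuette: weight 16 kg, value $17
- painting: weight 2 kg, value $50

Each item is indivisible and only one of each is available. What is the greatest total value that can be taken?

Check high-value combinations within 37 kg:
- gold bar+laptop+painting: weight 18+15+2=35, value 66+28+50=144
- gold bar+statuette+painting: weight 18+16+2=36, value 66+17+50=133
- gold bar+painting: weight 18+2=20, value 66+50=116
Best: $144.

$144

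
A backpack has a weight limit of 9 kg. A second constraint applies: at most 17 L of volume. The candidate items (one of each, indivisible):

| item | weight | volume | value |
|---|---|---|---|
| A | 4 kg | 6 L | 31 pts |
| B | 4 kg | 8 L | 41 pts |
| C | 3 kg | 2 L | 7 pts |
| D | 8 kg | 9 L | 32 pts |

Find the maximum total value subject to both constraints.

72 pts

Feasible sets respecting both limits:
- A+B: weight 8, volume 14, value 72
- B+C: weight 7, volume 10, value 48
- B: weight 4, volume 8, value 41
Best: 72 pts.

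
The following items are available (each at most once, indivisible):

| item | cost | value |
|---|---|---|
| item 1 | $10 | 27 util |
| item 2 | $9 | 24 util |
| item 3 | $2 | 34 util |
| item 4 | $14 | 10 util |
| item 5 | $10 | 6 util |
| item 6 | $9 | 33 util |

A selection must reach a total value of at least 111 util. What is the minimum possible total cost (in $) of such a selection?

30

Subsets with value ≥ 111, sorted by total cost:
- item 1+item 2+item 3+item 6: cost 30, value 118
- item 1+item 2+item 3+item 5+item 6: cost 40, value 124
- item 1+item 2+item 3+item 4+item 6: cost 44, value 128
Minimum cost: 30 $.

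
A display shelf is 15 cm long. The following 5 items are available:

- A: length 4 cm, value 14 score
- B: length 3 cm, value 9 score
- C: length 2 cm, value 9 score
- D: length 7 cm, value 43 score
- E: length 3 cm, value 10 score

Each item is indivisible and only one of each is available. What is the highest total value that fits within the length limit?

71 score

Check high-value combinations within 15 cm:
- B+C+D+E: length 3+2+7+3=15, value 9+9+43+10=71
- A+D+E: length 4+7+3=14, value 14+43+10=67
- A+C+D: length 4+2+7=13, value 14+9+43=66
- A+B+D: length 4+3+7=14, value 14+9+43=66
Best: 71 score.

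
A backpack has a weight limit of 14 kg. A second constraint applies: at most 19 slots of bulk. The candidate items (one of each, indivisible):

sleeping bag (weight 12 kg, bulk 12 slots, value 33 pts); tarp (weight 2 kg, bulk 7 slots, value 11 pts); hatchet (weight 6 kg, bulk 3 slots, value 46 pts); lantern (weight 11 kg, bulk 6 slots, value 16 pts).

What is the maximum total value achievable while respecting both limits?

57 pts

Feasible sets respecting both limits:
- tarp+hatchet: weight 8, bulk 10, value 57
- hatchet: weight 6, bulk 3, value 46
- sleeping bag+tarp: weight 14, bulk 19, value 44
- sleeping bag: weight 12, bulk 12, value 33
Best: 57 pts.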